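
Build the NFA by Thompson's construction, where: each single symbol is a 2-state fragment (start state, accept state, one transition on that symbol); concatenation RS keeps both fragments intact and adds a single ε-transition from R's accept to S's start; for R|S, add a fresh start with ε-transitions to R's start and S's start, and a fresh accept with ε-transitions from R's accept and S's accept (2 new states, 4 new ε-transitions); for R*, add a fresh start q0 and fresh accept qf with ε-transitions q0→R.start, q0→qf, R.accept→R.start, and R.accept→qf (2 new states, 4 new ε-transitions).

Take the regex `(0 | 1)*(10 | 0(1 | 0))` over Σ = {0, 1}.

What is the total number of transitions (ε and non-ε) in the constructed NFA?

26

Building bottom-up:
Each of the 7 symbol leaves contributes 1 transition (1 symbol, 0 ε).
  0 | 1 — 6 transitions (2 symbol, 4 ε)
  (0 | 1)* — 10 transitions (2 symbol, 8 ε)
  10 — 3 transitions (2 symbol, 1 ε)
  1 | 0 — 6 transitions (2 symbol, 4 ε)
  0(1 | 0) — 8 transitions (3 symbol, 5 ε)
  10 | 0(1 | 0) — 15 transitions (5 symbol, 10 ε)
  (0 | 1)*(10 | 0(1 | 0)) — 26 transitions (7 symbol, 19 ε)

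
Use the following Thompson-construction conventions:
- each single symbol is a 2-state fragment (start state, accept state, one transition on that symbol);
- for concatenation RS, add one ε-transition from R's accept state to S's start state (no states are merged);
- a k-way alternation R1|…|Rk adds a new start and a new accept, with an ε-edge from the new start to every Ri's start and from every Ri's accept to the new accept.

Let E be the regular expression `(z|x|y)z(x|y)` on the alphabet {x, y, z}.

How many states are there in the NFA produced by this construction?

16

Bottom-up over the parse tree:
Each of the 6 symbol leaves contributes a 2-state fragment.
  z|x|y — 8 states
  x|y — 6 states
  (z|x|y)z(x|y) — 16 states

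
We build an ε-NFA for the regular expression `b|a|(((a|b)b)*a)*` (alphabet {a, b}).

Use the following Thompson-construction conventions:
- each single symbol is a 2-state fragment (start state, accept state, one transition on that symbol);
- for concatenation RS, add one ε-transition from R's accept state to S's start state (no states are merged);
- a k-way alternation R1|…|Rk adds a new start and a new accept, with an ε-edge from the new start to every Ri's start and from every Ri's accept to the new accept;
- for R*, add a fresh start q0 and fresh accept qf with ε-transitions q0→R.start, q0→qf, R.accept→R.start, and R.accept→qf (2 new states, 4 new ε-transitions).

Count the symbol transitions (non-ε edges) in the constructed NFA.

6

By structural recursion:
Each of the 6 symbol leaves contributes exactly 1 symbol transition.
  a|b = 2 symbol transitions
  (a|b)b = 3 symbol transitions
  ((a|b)b)* = 3 symbol transitions
  ((a|b)b)*a = 4 symbol transitions
  (((a|b)b)*a)* = 4 symbol transitions
  b|a|(((a|b)b)*a)* = 6 symbol transitions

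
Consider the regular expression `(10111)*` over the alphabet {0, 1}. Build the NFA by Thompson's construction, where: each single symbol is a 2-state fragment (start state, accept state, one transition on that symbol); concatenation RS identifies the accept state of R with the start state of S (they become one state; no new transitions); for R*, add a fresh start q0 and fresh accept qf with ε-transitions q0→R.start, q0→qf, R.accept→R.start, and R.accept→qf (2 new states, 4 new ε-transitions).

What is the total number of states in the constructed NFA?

8

Per subexpression:
Each of the 5 symbol leaves contributes a 2-state fragment.
  10111 : 6 states
  (10111)* : 8 states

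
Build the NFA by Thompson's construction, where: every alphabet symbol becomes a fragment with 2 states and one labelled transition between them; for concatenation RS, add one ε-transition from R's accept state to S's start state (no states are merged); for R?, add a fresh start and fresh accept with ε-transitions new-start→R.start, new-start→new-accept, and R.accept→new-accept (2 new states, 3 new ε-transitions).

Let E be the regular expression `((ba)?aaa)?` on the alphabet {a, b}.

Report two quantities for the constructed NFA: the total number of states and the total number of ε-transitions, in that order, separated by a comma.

Per subexpression:
Each of the 5 symbol leaves contributes 2 states and 0 ε-transitions.
  ba : 4 states, 1 ε-transition
  (ba)? : 6 states, 4 ε-transitions
  (ba)?aaa : 12 states, 7 ε-transitions
  ((ba)?aaa)? : 14 states, 10 ε-transitions

14, 10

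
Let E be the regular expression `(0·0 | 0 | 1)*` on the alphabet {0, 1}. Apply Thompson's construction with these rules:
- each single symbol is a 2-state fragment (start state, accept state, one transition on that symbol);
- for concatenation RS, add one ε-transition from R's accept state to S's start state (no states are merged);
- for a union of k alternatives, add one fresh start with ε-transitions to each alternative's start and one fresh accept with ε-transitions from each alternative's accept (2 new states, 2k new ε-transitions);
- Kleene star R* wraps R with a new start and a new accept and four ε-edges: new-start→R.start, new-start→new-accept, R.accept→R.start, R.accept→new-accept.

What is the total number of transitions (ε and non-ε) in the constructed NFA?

Bottom-up over the parse tree:
Each of the 4 symbol leaves contributes 1 transition (1 symbol, 0 ε).
  0·0 = 3 transitions (2 symbol, 1 ε)
  0·0 | 0 | 1 = 11 transitions (4 symbol, 7 ε)
  (0·0 | 0 | 1)* = 15 transitions (4 symbol, 11 ε)

15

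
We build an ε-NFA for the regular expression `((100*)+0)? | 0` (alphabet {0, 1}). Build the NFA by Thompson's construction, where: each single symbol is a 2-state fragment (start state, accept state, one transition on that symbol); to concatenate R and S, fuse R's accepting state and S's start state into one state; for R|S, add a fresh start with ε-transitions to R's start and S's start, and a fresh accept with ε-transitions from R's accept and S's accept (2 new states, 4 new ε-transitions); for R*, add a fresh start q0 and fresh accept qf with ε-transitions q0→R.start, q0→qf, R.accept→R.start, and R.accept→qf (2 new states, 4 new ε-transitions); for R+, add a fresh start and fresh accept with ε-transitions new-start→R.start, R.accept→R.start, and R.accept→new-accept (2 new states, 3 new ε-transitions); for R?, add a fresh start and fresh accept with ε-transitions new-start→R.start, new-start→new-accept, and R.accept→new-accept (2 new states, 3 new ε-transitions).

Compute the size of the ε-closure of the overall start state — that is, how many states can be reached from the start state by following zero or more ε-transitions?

Let C(F) = |ε-closure(F.start)| within fragment F, and note whether F accepts ε. Symbol fragments have C = 1 and do not accept ε. Then:
  0* — new start has ε-edges to the inner start and to the new accept, so |closure| = 2 + 1 = 3
  100* — same as the first factor's closure: |closure| = 1
  (100*)+ — new start ε-reaches only the body's start; the new accept needs a symbol first: |closure| = 1 + 1 = 2
  (100*)+0 — same as the first factor's closure: |closure| = 2
  ((100*)+0)? — |closure| = 1 (new start) + 2 (body) + 1 (new accept, via ε) = 4
  ((100*)+0)? | 0 — |closure| = 1 (new start) + (4 + 1) + 1 (new accept, since some branch ε-reaches its own accept) = 7

7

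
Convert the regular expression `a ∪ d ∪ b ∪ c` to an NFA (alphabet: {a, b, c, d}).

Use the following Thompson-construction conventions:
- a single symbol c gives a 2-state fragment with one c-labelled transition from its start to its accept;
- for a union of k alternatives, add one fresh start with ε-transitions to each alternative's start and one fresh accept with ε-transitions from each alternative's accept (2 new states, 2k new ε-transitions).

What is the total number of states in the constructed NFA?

Building bottom-up:
Each of the 4 symbol leaves contributes a 2-state fragment.
  a ∪ d ∪ b ∪ c = 10 states

10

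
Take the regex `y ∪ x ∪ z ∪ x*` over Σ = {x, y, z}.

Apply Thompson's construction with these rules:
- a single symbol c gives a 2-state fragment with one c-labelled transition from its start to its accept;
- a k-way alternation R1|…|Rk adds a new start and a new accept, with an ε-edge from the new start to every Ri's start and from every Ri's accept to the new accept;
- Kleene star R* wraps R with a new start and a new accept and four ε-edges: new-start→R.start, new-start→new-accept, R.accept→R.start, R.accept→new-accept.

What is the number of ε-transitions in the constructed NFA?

12

By structural recursion:
Each of the 4 symbol leaves contributes 0 ε-transitions.
  x* = 4 ε-transitions
  y ∪ x ∪ z ∪ x* = 12 ε-transitions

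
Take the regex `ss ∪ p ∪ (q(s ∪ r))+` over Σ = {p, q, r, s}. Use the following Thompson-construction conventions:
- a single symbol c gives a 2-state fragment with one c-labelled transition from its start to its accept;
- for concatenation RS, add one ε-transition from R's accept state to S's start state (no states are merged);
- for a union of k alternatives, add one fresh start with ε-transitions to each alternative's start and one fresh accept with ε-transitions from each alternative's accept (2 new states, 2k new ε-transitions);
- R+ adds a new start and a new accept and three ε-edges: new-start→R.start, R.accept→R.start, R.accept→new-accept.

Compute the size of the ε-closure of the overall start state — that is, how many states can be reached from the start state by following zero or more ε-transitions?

5

Let C(F) = |ε-closure(F.start)| within fragment F, and note whether F accepts ε. Symbol fragments have C = 1 and do not accept ε. Then:
  ss — C equals the left operand's closure size = 1 (its accept is not ε-reachable, so the closure stops there)
  s ∪ r — C = 1 + 1 + 1 = 3 (the new accept is not ε-reachable since no branch accepts ε)
  q(s ∪ r) — C equals the left operand's closure size = 1 (its accept is not ε-reachable, so the closure stops there)
  (q(s ∪ r))+ — C = 1 + 1 = 2 (the body doesn't accept ε, so the new accept is not reached)
  ss ∪ p ∪ (q(s ∪ r))+ — C = 1 + 1 + 1 + 2 = 5 (the new accept is not ε-reachable since no branch accepts ε)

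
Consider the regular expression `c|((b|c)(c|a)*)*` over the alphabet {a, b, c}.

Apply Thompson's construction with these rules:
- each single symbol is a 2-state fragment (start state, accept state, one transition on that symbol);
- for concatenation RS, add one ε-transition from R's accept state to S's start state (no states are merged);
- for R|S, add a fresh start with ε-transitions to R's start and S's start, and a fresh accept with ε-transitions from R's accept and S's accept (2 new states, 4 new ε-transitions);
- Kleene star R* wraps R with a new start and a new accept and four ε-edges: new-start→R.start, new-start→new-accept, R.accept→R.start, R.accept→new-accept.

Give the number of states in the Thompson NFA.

Per subexpression:
Each of the 5 symbol leaves contributes a 2-state fragment.
  b|c = 6 states
  c|a = 6 states
  (c|a)* = 8 states
  (b|c)(c|a)* = 14 states
  ((b|c)(c|a)*)* = 16 states
  c|((b|c)(c|a)*)* = 20 states

20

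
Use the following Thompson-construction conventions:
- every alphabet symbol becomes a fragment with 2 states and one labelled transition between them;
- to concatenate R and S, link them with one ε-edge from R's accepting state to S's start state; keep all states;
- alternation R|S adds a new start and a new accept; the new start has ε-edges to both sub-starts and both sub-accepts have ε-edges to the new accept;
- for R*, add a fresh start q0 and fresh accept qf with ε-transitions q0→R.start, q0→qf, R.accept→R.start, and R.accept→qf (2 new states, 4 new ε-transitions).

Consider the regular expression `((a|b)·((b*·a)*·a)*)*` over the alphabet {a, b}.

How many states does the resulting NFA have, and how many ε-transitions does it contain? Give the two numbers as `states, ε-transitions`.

Recursing over subexpressions:
Each of the 5 symbol leaves contributes 2 states and 0 ε-transitions.
  a|b → 6 states, 4 ε-transitions
  b* → 4 states, 4 ε-transitions
  b*·a → 6 states, 5 ε-transitions
  (b*·a)* → 8 states, 9 ε-transitions
  (b*·a)*·a → 10 states, 10 ε-transitions
  ((b*·a)*·a)* → 12 states, 14 ε-transitions
  (a|b)·((b*·a)*·a)* → 18 states, 19 ε-transitions
  ((a|b)·((b*·a)*·a)*)* → 20 states, 23 ε-transitions

20, 23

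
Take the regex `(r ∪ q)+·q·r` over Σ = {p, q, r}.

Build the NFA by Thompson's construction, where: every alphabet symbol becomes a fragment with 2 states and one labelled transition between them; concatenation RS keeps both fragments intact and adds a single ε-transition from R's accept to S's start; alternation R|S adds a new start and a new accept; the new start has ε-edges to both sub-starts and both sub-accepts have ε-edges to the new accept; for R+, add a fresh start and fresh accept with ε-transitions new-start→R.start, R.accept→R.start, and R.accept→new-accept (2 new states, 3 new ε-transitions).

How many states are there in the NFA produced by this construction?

12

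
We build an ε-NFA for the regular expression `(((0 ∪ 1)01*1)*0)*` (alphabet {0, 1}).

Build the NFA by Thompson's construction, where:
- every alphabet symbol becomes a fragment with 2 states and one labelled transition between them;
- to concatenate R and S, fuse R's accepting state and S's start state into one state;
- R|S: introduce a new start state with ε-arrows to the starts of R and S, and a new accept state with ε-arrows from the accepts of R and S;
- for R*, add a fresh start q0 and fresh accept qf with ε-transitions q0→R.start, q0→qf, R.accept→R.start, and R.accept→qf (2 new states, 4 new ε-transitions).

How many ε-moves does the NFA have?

Building bottom-up:
Each of the 6 symbol leaves contributes 0 ε-transitions.
  0 ∪ 1 = 4 ε-transitions
  1* = 4 ε-transitions
  (0 ∪ 1)01*1 = 8 ε-transitions
  ((0 ∪ 1)01*1)* = 12 ε-transitions
  ((0 ∪ 1)01*1)*0 = 12 ε-transitions
  (((0 ∪ 1)01*1)*0)* = 16 ε-transitions

16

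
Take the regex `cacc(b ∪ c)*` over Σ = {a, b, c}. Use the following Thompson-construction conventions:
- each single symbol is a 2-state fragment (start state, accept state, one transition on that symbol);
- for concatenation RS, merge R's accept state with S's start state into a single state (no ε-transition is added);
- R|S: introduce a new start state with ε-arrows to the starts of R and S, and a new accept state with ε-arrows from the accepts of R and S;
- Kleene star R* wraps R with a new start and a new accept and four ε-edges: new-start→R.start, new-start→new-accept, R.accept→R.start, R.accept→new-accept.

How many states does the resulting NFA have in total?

Per subexpression:
Each of the 6 symbol leaves contributes a 2-state fragment.
  b ∪ c — 6 states
  (b ∪ c)* — 8 states
  cacc(b ∪ c)* — 12 states

12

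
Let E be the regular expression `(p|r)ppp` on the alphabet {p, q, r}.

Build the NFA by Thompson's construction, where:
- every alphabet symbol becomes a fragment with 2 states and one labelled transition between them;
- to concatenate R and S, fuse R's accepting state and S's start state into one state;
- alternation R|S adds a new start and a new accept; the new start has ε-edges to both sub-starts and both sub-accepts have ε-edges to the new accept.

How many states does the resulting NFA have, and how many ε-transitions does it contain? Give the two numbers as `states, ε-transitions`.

By structural recursion:
Each of the 5 symbol leaves contributes 2 states and 0 ε-transitions.
  p|r = 6 states, 4 ε-transitions
  (p|r)ppp = 9 states, 4 ε-transitions

9, 4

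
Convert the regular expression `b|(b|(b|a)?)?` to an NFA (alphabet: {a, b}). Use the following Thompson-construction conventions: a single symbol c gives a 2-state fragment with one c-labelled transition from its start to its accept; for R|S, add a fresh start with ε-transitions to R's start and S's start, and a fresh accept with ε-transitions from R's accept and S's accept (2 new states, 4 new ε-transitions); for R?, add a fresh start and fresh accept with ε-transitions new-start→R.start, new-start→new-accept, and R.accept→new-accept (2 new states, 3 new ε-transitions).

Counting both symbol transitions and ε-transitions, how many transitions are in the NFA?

Bottom-up over the parse tree:
Each of the 4 symbol leaves contributes 1 transition (1 symbol, 0 ε).
  b|a : 6 transitions (2 symbol, 4 ε)
  (b|a)? : 9 transitions (2 symbol, 7 ε)
  b|(b|a)? : 14 transitions (3 symbol, 11 ε)
  (b|(b|a)?)? : 17 transitions (3 symbol, 14 ε)
  b|(b|(b|a)?)? : 22 transitions (4 symbol, 18 ε)

22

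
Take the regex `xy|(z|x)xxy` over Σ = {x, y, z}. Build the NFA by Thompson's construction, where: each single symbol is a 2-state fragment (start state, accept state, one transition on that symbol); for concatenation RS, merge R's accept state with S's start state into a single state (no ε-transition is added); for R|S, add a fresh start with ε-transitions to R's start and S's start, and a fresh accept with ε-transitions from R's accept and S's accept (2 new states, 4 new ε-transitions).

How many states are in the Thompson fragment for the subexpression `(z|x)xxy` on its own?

9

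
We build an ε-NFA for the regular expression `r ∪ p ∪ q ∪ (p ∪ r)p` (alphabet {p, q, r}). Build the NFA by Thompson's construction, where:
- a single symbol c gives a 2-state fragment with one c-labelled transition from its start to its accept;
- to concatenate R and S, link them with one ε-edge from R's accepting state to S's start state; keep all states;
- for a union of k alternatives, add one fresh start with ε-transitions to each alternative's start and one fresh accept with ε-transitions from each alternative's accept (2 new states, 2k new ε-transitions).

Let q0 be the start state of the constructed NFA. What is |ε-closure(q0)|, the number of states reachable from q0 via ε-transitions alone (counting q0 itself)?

Let C(F) = |ε-closure(F.start)| within fragment F, and note whether F accepts ε. Symbol fragments have C = 1 and do not accept ε. Then:
  p ∪ r — |closure| = 1 + 1 + 1 = 3 (the new accept is not ε-reachable since no branch accepts ε)
  (p ∪ r)p — |closure| equals the left operand's closure size = 3 (its accept is not ε-reachable, so the closure stops there)
  r ∪ p ∪ q ∪ (p ∪ r)p — new start ε-reaches every alternative's start; none of them accept ε, so the new accept is not reached: |closure| = 1 + 1 + 1 + 1 + 3 = 7

7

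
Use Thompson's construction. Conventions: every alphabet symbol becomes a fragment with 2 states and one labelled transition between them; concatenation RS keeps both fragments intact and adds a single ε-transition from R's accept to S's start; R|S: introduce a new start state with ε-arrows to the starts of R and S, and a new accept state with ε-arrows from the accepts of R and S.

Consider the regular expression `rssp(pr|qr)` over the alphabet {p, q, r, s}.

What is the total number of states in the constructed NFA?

18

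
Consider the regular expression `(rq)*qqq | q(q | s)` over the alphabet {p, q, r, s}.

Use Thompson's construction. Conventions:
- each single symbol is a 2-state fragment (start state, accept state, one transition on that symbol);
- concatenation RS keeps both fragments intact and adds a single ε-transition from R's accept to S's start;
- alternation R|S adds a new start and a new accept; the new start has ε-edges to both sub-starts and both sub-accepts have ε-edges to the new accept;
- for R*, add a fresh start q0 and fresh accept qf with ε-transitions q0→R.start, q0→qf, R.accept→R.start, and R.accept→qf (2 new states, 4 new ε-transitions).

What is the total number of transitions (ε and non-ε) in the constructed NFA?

By structural recursion:
Each of the 8 symbol leaves contributes 1 transition (1 symbol, 0 ε).
  rq = 3 transitions (2 symbol, 1 ε)
  (rq)* = 7 transitions (2 symbol, 5 ε)
  (rq)*qqq = 13 transitions (5 symbol, 8 ε)
  q | s = 6 transitions (2 symbol, 4 ε)
  q(q | s) = 8 transitions (3 symbol, 5 ε)
  (rq)*qqq | q(q | s) = 25 transitions (8 symbol, 17 ε)

25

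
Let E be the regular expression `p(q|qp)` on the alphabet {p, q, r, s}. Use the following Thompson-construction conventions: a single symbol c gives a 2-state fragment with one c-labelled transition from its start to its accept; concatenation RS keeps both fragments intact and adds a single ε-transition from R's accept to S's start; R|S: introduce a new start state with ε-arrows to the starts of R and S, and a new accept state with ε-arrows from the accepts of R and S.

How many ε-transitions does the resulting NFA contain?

6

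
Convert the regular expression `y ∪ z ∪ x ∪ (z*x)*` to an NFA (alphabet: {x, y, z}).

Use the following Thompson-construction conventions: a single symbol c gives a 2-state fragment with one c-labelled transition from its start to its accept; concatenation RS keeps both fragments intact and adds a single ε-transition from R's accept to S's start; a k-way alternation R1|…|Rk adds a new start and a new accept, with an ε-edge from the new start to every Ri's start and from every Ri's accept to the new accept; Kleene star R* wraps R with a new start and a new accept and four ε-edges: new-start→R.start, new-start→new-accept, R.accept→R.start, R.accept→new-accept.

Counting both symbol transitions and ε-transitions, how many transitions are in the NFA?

22

Recursing over subexpressions:
Each of the 5 symbol leaves contributes 1 transition (1 symbol, 0 ε).
  z* → 5 transitions (1 symbol, 4 ε)
  z*x → 7 transitions (2 symbol, 5 ε)
  (z*x)* → 11 transitions (2 symbol, 9 ε)
  y ∪ z ∪ x ∪ (z*x)* → 22 transitions (5 symbol, 17 ε)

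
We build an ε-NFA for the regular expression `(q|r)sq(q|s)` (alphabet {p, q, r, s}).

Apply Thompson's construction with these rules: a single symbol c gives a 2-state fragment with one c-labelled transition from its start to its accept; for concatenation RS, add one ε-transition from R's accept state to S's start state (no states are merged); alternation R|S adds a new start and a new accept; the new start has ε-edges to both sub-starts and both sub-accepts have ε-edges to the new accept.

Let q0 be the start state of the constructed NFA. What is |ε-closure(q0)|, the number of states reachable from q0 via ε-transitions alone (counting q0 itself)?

Compute the ε-closure size of each fragment's start state recursively; a symbol fragment's start has no outgoing ε-edge, so its closure is just itself (size 1).
  q|r — new start ε-reaches every alternative's start; none of them accept ε, so the new accept is not reached: |closure| = 1 + 1 + 1 = 3
  q|s — new start ε-reaches every alternative's start; none of them accept ε, so the new accept is not reached: |closure| = 1 + 1 + 1 = 3
  (q|r)sq(q|s) — |closure| equals the left operand's closure size = 3 (its accept is not ε-reachable, so the closure stops there)

3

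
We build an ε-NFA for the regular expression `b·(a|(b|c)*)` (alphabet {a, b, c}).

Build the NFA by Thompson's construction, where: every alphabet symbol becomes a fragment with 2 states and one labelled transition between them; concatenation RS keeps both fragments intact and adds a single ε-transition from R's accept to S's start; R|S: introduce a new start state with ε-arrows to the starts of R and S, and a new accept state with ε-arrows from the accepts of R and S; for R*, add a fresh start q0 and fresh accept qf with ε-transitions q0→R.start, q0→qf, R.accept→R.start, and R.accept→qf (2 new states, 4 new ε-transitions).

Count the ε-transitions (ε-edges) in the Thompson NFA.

By structural recursion:
Each of the 4 symbol leaves contributes 0 ε-transitions.
  b|c : 4 ε-transitions
  (b|c)* : 8 ε-transitions
  a|(b|c)* : 12 ε-transitions
  b·(a|(b|c)*) : 13 ε-transitions

13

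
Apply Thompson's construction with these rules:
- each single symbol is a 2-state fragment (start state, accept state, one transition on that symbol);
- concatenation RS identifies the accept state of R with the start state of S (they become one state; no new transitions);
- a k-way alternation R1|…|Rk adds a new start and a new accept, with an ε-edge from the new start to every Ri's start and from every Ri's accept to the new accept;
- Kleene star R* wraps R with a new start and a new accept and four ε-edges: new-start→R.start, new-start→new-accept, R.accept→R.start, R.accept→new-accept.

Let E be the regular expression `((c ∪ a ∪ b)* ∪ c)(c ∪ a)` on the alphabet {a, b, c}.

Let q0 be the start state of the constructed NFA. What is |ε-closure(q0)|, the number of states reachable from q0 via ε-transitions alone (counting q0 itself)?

Let C(F) = |ε-closure(F.start)| within fragment F, and note whether F accepts ε. Symbol fragments have C = 1 and do not accept ε. Then:
  c ∪ a ∪ b → C = 1 + 1 + 1 + 1 = 4 (the new accept is not ε-reachable since no branch accepts ε)
  (c ∪ a ∪ b)* → new start has ε-edges to the inner start and to the new accept, so C = 2 + 4 = 6
  (c ∪ a ∪ b)* ∪ c → new start ε-reaches every alternative's start; at least one alternative accepts ε, so the union's new accept is reached too: C = 1 + 6 + 1 + 1 = 9
  c ∪ a → C = 1 + 1 + 1 = 3 (the new accept is not ε-reachable since no branch accepts ε)
  ((c ∪ a ∪ b)* ∪ c)(c ∪ a) → the left operand accepts ε, so the closure extends into the next operand (the shared merged state is already counted); C = 9 + (3−1) = 11

11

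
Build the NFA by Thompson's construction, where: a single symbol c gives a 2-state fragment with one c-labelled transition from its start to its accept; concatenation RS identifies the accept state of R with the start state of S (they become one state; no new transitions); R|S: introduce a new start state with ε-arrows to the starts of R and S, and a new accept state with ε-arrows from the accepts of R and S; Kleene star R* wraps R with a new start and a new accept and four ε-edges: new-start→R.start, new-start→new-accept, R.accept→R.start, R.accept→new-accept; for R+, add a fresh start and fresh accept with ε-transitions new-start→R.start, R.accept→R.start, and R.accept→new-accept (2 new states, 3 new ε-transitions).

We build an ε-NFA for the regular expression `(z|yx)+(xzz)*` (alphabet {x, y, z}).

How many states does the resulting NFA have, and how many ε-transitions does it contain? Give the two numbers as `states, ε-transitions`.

14, 11

By structural recursion:
Each of the 6 symbol leaves contributes 2 states and 0 ε-transitions.
  yx — 3 states, 0 ε-transitions
  z|yx — 7 states, 4 ε-transitions
  (z|yx)+ — 9 states, 7 ε-transitions
  xzz — 4 states, 0 ε-transitions
  (xzz)* — 6 states, 4 ε-transitions
  (z|yx)+(xzz)* — 14 states, 11 ε-transitions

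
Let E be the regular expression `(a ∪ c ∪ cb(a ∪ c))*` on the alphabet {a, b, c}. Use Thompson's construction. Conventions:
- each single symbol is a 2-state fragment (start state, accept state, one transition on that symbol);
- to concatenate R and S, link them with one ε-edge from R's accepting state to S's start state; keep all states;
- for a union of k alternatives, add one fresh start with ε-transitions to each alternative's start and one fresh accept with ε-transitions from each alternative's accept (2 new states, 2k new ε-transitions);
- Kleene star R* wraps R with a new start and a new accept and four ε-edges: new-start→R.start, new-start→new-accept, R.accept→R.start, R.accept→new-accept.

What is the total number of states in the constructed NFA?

Recursing over subexpressions:
Each of the 6 symbol leaves contributes a 2-state fragment.
  a ∪ c → 6 states
  cb(a ∪ c) → 10 states
  a ∪ c ∪ cb(a ∪ c) → 16 states
  (a ∪ c ∪ cb(a ∪ c))* → 18 states

18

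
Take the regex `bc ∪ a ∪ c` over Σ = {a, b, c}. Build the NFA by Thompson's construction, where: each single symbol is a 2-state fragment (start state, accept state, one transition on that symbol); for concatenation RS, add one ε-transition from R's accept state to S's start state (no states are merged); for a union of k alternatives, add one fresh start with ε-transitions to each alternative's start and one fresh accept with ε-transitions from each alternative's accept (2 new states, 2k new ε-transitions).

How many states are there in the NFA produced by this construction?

Bottom-up over the parse tree:
Each of the 4 symbol leaves contributes a 2-state fragment.
  bc — 4 states
  bc ∪ a ∪ c — 10 states

10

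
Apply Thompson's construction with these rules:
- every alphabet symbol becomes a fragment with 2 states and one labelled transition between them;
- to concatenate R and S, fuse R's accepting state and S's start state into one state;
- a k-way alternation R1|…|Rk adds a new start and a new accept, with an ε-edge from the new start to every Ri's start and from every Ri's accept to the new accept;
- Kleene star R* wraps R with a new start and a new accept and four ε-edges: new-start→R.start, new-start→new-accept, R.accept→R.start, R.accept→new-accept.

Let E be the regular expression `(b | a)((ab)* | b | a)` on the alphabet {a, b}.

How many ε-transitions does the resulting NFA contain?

Bottom-up over the parse tree:
Each of the 6 symbol leaves contributes 0 ε-transitions.
  b | a : 4 ε-transitions
  ab : 0 ε-transitions
  (ab)* : 4 ε-transitions
  (ab)* | b | a : 10 ε-transitions
  (b | a)((ab)* | b | a) : 14 ε-transitions

14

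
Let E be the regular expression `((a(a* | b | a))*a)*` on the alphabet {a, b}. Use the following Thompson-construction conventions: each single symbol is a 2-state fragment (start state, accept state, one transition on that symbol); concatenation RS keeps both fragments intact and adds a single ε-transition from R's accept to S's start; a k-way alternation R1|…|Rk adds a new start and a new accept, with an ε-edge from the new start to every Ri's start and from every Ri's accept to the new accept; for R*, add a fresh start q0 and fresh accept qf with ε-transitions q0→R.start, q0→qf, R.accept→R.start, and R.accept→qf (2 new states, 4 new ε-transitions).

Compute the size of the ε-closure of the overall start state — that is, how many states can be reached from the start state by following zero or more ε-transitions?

6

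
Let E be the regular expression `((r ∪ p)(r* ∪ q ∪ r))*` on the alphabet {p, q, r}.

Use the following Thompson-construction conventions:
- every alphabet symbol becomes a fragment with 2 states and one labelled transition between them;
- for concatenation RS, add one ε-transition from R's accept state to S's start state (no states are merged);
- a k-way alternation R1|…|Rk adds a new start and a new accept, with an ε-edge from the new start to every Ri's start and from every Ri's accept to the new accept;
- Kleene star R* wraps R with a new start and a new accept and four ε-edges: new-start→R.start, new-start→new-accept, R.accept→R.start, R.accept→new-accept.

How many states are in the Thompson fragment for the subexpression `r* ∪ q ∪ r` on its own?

10

Fragment for `r* ∪ q ∪ r`:
Each of the 3 symbol leaves contributes a 2-state fragment.
  r* → 4 states
  r* ∪ q ∪ r → 10 states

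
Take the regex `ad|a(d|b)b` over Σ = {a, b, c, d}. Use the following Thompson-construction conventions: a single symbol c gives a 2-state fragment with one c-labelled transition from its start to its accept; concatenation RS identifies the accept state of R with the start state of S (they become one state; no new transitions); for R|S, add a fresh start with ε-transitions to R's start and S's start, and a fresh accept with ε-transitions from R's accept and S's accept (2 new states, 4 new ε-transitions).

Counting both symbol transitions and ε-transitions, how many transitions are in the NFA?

14

Per subexpression:
Each of the 6 symbol leaves contributes 1 transition (1 symbol, 0 ε).
  ad = 2 transitions (2 symbol, 0 ε)
  d|b = 6 transitions (2 symbol, 4 ε)
  a(d|b)b = 8 transitions (4 symbol, 4 ε)
  ad|a(d|b)b = 14 transitions (6 symbol, 8 ε)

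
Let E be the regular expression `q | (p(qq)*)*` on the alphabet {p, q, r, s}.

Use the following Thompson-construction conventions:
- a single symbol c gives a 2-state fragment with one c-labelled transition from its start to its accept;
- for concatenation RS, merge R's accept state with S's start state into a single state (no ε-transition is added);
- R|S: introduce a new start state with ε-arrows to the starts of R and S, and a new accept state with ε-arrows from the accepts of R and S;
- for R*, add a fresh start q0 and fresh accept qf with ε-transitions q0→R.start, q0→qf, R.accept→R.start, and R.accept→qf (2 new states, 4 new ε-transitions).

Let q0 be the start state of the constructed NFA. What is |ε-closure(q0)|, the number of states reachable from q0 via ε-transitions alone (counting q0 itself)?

6

Work bottom-up. For each fragment F, track |ε-closure(F.start)| and whether F's accept lies in that closure (i.e. whether F accepts ε). A single-symbol fragment has closure size 1 and does not accept ε.
  qq : C equals the left operand's closure size = 1 (its accept is not ε-reachable, so the closure stops there)
  (qq)* : the star's fresh start ε-reaches both the body's start and the fresh accept: C = 2 + 1 = 3
  p(qq)* : same as the first factor's closure: C = 1
  (p(qq)*)* : new start has ε-edges to the inner start and to the new accept, so C = 2 + 1 = 3
  q | (p(qq)*)* : new start ε-reaches every alternative's start; at least one alternative accepts ε, so the union's new accept is reached too: C = 1 + 1 + 3 + 1 = 6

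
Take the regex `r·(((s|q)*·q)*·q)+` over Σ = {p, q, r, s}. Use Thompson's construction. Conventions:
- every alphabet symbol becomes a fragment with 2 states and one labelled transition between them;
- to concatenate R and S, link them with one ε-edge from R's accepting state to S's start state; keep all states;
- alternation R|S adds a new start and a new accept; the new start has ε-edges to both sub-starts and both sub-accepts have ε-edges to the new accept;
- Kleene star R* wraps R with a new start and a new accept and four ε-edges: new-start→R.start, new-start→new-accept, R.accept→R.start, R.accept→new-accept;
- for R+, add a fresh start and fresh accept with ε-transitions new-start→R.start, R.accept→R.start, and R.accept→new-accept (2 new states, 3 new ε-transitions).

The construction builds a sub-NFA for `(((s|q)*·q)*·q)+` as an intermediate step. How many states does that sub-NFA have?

Fragment for `(((s|q)*·q)*·q)+`:
Each of the 4 symbol leaves contributes a 2-state fragment.
  s|q : 6 states
  (s|q)* : 8 states
  (s|q)*·q : 10 states
  ((s|q)*·q)* : 12 states
  ((s|q)*·q)*·q : 14 states
  (((s|q)*·q)*·q)+ : 16 states

16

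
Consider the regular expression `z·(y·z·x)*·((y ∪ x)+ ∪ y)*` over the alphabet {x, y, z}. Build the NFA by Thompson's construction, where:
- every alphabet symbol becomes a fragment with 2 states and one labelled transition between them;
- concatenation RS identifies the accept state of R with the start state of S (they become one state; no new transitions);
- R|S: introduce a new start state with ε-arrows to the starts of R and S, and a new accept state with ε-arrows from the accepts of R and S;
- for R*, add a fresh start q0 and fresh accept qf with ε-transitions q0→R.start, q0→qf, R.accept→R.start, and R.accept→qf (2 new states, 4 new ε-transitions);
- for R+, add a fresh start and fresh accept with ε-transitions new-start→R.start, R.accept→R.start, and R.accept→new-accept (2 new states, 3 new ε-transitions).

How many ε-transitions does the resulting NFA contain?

19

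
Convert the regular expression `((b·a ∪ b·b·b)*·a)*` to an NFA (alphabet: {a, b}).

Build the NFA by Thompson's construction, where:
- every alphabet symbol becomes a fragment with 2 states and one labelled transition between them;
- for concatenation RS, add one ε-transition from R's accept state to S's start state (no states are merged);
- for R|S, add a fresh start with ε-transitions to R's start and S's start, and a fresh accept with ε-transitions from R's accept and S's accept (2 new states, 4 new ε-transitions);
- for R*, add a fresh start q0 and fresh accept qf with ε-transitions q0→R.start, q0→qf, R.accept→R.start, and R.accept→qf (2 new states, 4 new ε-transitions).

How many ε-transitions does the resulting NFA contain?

Per subexpression:
Each of the 6 symbol leaves contributes 0 ε-transitions.
  b·a : 1 ε-transition
  b·b·b : 2 ε-transitions
  b·a ∪ b·b·b : 7 ε-transitions
  (b·a ∪ b·b·b)* : 11 ε-transitions
  (b·a ∪ b·b·b)*·a : 12 ε-transitions
  ((b·a ∪ b·b·b)*·a)* : 16 ε-transitions

16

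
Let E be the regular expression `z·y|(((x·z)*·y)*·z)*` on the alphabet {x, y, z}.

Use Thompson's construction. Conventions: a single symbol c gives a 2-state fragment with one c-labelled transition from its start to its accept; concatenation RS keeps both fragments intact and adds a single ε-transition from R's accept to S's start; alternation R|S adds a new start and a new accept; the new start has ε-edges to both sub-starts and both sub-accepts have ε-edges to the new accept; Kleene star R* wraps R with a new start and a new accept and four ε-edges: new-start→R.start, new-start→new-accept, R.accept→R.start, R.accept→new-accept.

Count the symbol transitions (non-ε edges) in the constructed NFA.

6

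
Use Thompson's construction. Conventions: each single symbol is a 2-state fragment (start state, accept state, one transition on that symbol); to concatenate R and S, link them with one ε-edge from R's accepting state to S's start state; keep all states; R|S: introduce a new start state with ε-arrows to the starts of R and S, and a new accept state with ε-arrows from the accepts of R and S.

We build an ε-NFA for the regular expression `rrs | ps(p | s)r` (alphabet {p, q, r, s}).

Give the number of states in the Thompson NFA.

20

Building bottom-up:
Each of the 8 symbol leaves contributes a 2-state fragment.
  rrs → 6 states
  p | s → 6 states
  ps(p | s)r → 12 states
  rrs | ps(p | s)r → 20 states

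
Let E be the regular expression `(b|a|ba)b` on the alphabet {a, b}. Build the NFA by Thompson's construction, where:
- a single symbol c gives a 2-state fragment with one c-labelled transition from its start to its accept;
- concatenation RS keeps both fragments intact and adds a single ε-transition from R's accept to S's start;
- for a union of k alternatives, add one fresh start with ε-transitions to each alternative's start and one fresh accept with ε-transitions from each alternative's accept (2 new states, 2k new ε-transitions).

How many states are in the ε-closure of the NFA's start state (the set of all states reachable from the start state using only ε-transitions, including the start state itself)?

4

Let C(F) = |ε-closure(F.start)| within fragment F, and note whether F accepts ε. Symbol fragments have C = 1 and do not accept ε. Then:
  ba → C equals the left operand's closure size = 1 (its accept is not ε-reachable, so the closure stops there)
  b|a|ba → new start ε-reaches every alternative's start; none of them accept ε, so the new accept is not reached: C = 1 + 1 + 1 + 1 = 4
  (b|a|ba)b → C equals the left operand's closure size = 4 (its accept is not ε-reachable, so the closure stops there)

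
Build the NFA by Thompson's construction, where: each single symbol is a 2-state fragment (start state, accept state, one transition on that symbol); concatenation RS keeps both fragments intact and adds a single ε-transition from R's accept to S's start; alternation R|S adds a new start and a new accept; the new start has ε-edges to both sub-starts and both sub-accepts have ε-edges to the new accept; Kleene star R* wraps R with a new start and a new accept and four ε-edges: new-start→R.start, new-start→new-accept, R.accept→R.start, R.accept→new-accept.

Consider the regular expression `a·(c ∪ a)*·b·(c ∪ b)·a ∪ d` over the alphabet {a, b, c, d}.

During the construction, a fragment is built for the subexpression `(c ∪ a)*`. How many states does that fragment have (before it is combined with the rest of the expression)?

8

Fragment for `(c ∪ a)*`:
Each of the 2 symbol leaves contributes a 2-state fragment.
  c ∪ a = 6 states
  (c ∪ a)* = 8 states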